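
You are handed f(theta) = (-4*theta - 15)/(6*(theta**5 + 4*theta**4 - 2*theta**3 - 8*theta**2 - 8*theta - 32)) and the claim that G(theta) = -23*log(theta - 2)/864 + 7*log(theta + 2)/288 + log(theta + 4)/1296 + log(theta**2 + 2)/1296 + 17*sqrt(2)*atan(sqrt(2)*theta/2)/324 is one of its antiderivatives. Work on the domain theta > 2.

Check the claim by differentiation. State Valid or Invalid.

Valid: G'(theta) = f(theta).

d/dtheta[G] = (-4*theta - 15)/(6*theta**5 + 24*theta**4 - 12*theta**3 - 48*theta**2 - 48*theta - 192)
This equals f(theta) exactly, so the claim holds.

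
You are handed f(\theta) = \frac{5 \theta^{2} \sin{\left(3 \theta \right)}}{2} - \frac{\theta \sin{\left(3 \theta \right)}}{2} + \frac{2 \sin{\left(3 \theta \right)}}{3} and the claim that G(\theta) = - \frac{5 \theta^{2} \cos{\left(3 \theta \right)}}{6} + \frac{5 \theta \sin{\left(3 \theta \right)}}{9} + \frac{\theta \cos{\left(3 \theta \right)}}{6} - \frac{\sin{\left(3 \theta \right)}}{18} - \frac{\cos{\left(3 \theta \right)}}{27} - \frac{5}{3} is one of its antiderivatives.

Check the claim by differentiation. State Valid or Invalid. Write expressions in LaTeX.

Valid - differentiating G returns exactly f.

d/d\theta[G] = \frac{5 \theta^{2} \sin{\left(3 \theta \right)}}{2} - \frac{\theta \sin{\left(3 \theta \right)}}{2} + \frac{2 \sin{\left(3 \theta \right)}}{3}
This equals f(\theta) exactly, so the claim holds.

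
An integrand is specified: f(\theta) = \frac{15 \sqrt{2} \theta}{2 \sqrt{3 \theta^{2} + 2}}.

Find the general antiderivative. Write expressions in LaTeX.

F(\theta) = \frac{5 \sqrt{2} \sqrt{3 \theta^{2} + 2}}{2} + C

f matches the chain-rule pattern g'(h)*h' with inner function h(\theta) = \frac{3 \theta^{2}}{2} + 1; substituting u = h(\theta) collapses the integral.
Check: d/d\theta[\frac{5 \sqrt{2} \sqrt{3 \theta^{2} + 2}}{2}] = \frac{15 \sqrt{2} \theta}{2 \sqrt{3 \theta^{2} + 2}} = f(\theta).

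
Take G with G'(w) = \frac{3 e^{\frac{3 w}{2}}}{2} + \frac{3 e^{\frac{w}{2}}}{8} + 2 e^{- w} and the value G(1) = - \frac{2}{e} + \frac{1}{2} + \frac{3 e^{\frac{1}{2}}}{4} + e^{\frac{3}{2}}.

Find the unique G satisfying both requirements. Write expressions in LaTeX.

G(w) = \frac{\left(4 e^{\frac{5 w}{2}} + 3 e^{\frac{3 w}{2}} + 2 e^{w} - 8\right) e^{- w}}{4}

Integrate term by term and add the pieces.
A general antiderivative is e^{\frac{3 w}{2}} + \frac{3 e^{\frac{w}{2}}}{4} - 2 e^{- w} + C.
The condition gives C = - \frac{2}{e} + \frac{1}{2} + \frac{3 e^{\frac{1}{2}}}{4} + e^{\frac{3}{2}} - (- \frac{2}{e} + \frac{3 e^{\frac{1}{2}}}{4} + e^{\frac{3}{2}}) = \frac{1}{2}.
So G(w) = \frac{\left(4 e^{\frac{5 w}{2}} + 3 e^{\frac{3 w}{2}} + 2 e^{w} - 8\right) e^{- w}}{4}.
Check: d/dw[\frac{\left(4 e^{\frac{5 w}{2}} + 3 e^{\frac{3 w}{2}} + 2 e^{w} - 8\right) e^{- w}}{4}] = \frac{\left(12 e^{\frac{5 w}{2}} + 3 e^{\frac{3 w}{2}} + 16\right) e^{- w}}{8}, which equals G'(w).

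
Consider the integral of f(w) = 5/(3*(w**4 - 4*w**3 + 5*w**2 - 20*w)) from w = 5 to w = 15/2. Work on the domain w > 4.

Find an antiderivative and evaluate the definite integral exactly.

The denominator factors as 3*w*(w - 4)*(w**2 + 5); partial fractions split f into directly integrable pieces: (4*w - 5)/(63*(w**2 + 5)) + 5/(252*(w - 4)) - 1/(12*w).
F(w) = (-21*log(w) + 5*log(w - 4) + 8*log(w**2 + 5) - 4*sqrt(5)*atan(sqrt(5)*w/5))/252 is an antiderivative of f.
Check: d/dw[(-21*log(w) + 5*log(w - 4) + 8*log(w**2 + 5) - 4*sqrt(5)*atan(sqrt(5)*w/5))/252] = 5/(3*w**4 - 12*w**3 + 15*w**2 - 60*w), which equals f(w).
F(15/2) = -log(15/2)/12 - sqrt(5)*atan(3*sqrt(5)/2)/63 + 5*log(7/2)/252 + 2*log(245/4)/63; F(5) = -log(5)/12 - sqrt(5)*atan(sqrt(5))/63 + 2*log(30)/63.
Integral = F(15/2) - F(5) = -log(15/2)/12 - 2*log(30)/63 - sqrt(5)*atan(3*sqrt(5)/2)/63 + 5*log(7/2)/252 + sqrt(5)*atan(sqrt(5))/63 + 2*log(245/4)/63 + log(5)/12.

Antiderivative: F(w) = (-21*log(w) + 5*log(w - 4) + 8*log(w**2 + 5) - 4*sqrt(5)*atan(sqrt(5)*w/5))/252; value = -log(15/2)/12 - 2*log(30)/63 - sqrt(5)*atan(3*sqrt(5)/2)/63 + 5*log(7/2)/252 + sqrt(5)*atan(sqrt(5))/63 + 2*log(245/4)/63 + log(5)/12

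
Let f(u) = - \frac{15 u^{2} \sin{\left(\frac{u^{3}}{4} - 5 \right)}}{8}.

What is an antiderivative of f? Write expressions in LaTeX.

The substitution w = \frac{u^{3}}{4} - 5 works: f is exactly (dF/dw)*(dw/du) for that inner function.
Check: d/du[\frac{5 \cos{\left(\frac{u^{3}}{4} - 5 \right)}}{2}] = - \frac{15 u^{2} \sin{\left(\frac{u^{3}}{4} - 5 \right)}}{8} = f(u).

An antiderivative is F(u) = \frac{5 \cos{\left(\frac{u^{3}}{4} - 5 \right)}}{2}.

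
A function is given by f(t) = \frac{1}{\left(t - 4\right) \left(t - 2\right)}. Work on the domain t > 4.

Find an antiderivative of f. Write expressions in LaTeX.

Factor the denominator (\left(t - 4\right) \left(t - 2\right)) and decompose: f = - \frac{1}{2 \left(t - 2\right)} + \frac{1}{2 \left(t - 4\right)}; each piece integrates to a log, atan, or power term.
Check: d/dt[\frac{\log{\left(t - 4 \right)}}{2} - \frac{\log{\left(t - 2 \right)}}{2}] = \frac{1}{t^{2} - 6 t + 8}, which equals f(t).

An antiderivative is F(t) = \frac{\log{\left(t - 4 \right)}}{2} - \frac{\log{\left(t - 2 \right)}}{2}.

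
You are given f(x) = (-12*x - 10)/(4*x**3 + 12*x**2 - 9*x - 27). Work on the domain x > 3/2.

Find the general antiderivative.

F(x) = -14*log(x - 3/2)/27 - 4*log(x + 3/2)/9 + 26*log(x + 3)/27 + C

The denominator factors as (x + 3)*(2*x - 3)*(2*x + 3); partial fractions split f into directly integrable pieces: -8/(9*(2*x + 3)) - 28/(27*(2*x - 3)) + 26/(27*(x + 3)).
Check: d/dx[-14*log(x - 3/2)/27 - 4*log(x + 3/2)/9 + 26*log(x + 3)/27] = (-12*x - 10)/(4*x**3 + 12*x**2 - 9*x - 27) = f(x).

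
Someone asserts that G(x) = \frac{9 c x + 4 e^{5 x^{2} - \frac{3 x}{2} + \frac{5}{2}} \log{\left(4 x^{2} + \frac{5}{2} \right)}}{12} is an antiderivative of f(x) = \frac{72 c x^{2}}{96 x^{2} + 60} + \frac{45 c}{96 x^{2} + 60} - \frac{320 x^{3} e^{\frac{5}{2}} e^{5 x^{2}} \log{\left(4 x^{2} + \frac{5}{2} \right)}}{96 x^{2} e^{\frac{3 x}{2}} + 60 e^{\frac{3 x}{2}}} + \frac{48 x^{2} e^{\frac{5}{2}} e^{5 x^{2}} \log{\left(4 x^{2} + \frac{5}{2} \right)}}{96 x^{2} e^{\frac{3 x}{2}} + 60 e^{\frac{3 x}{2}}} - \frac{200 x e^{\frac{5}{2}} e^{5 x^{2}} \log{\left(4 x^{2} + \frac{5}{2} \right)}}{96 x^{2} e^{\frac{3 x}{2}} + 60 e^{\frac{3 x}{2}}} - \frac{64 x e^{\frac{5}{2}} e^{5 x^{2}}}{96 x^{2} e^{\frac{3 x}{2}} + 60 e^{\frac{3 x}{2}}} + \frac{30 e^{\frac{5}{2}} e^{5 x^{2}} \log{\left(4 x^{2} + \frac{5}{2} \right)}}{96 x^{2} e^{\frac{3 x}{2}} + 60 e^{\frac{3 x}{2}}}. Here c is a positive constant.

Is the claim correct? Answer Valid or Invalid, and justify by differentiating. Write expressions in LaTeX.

Invalid: d/dx[G] - f = \frac{160 x^{3} e^{\frac{5}{2}} e^{5 x^{2}} \log{\left(4 x^{2} + \frac{5}{2} \right)} - 24 x^{2} e^{\frac{5}{2}} e^{5 x^{2}} \log{\left(4 x^{2} + \frac{5}{2} \right)} + 100 x e^{\frac{5}{2}} e^{5 x^{2}} \log{\left(4 x^{2} + \frac{5}{2} \right)} + 32 x e^{\frac{5}{2}} e^{5 x^{2}} - 15 e^{\frac{5}{2}} e^{5 x^{2}} \log{\left(4 x^{2} + \frac{5}{2} \right)}}{24 x^{2} e^{\frac{3 x}{2}} + 15 e^{\frac{3 x}{2}}}, which is not 0.

d/dx[G] = \frac{72 c x^{2} + 45 c + 320 x^{3} e^{\frac{5}{2}} e^{- \frac{3 x}{2}} e^{5 x^{2}} \log{\left(4 x^{2} + \frac{5}{2} \right)} - 48 x^{2} e^{\frac{5}{2}} e^{- \frac{3 x}{2}} e^{5 x^{2}} \log{\left(4 x^{2} + \frac{5}{2} \right)} + 200 x e^{\frac{5}{2}} e^{- \frac{3 x}{2}} e^{5 x^{2}} \log{\left(4 x^{2} + \frac{5}{2} \right)} + 64 x e^{\frac{5}{2}} e^{- \frac{3 x}{2}} e^{5 x^{2}} - 30 e^{\frac{5}{2}} e^{- \frac{3 x}{2}} e^{5 x^{2}} \log{\left(4 x^{2} + \frac{5}{2} \right)}}{96 x^{2} + 60}
d/dx[G] - f(x) = \frac{160 x^{3} e^{\frac{5}{2}} e^{5 x^{2}} \log{\left(4 x^{2} + \frac{5}{2} \right)} - 24 x^{2} e^{\frac{5}{2}} e^{5 x^{2}} \log{\left(4 x^{2} + \frac{5}{2} \right)} + 100 x e^{\frac{5}{2}} e^{5 x^{2}} \log{\left(4 x^{2} + \frac{5}{2} \right)} + 32 x e^{\frac{5}{2}} e^{5 x^{2}} - 15 e^{\frac{5}{2}} e^{5 x^{2}} \log{\left(4 x^{2} + \frac{5}{2} \right)}}{24 x^{2} e^{\frac{3 x}{2}} + 15 e^{\frac{3 x}{2}}} != 0.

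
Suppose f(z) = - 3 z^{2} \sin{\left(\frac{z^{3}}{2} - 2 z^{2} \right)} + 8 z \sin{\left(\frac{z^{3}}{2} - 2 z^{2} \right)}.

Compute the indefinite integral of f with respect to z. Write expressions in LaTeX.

F(z) = 2 \cos{\left(\frac{z^{3}}{2} - 2 z^{2} \right)} + C

The substitution u = \frac{z^{3}}{2} - 2 z^{2} works: f is exactly (dF/du)*(du/dz) for that inner function.
Check: d/dz[2 \cos{\left(\frac{z^{3}}{2} - 2 z^{2} \right)}] = - 3 z^{2} \sin{\left(\frac{z^{3}}{2} - 2 z^{2} \right)} + 8 z \sin{\left(\frac{z^{3}}{2} - 2 z^{2} \right)} = f(z).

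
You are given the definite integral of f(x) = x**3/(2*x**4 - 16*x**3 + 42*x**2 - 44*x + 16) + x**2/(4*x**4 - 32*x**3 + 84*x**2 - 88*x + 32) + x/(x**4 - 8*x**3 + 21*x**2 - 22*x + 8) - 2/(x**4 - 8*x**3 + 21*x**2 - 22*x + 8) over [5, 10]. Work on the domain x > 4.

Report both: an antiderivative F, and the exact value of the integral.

Factor the denominator (4*(x - 4)*(x - 2)*(x - 1)**2) and decompose: f = 8/(9*(x - 1)) - 1/(12*(x - 1)**2) - 5/(2*(x - 2)) + 19/(9*(x - 4)); each piece integrates to a log, atan, or power term.
F(x) = 19*log(x - 4)/9 - 5*log(x - 2)/2 + 8*log(x - 1)/9 + 1/(12*x - 12) is an antiderivative of f.
Check: d/dx[19*log(x - 4)/9 - 5*log(x - 2)/2 + 8*log(x - 1)/9 + 1/(12*x - 12)] = (2*x**3 + x**2 + 4*x - 8)/(4*x**4 - 32*x**3 + 84*x**2 - 88*x + 32), which equals f(x).
F(10) = -5*log(8)/2 + 1/108 + 8*log(9)/9 + 19*log(6)/9; F(5) = -5*log(3)/2 + 1/48 + 8*log(4)/9.
Integral = F(10) - F(5) = -5*log(8)/2 - 8*log(4)/9 - 5/432 + 8*log(9)/9 + 5*log(3)/2 + 19*log(6)/9.

Antiderivative: F(x) = 19*log(x - 4)/9 - 5*log(x - 2)/2 + 8*log(x - 1)/9 + 1/(12*x - 12); value = -5*log(8)/2 - 8*log(4)/9 - 5/432 + 8*log(9)/9 + 5*log(3)/2 + 19*log(6)/9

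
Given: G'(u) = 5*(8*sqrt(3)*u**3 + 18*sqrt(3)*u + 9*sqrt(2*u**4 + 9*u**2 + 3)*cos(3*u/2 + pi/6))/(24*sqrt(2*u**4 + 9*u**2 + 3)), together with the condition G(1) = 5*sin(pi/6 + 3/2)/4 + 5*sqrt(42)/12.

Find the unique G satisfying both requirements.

G(u) = 5*(sqrt(3)*sqrt(2*u**4 + 9*u**2 + 3) + 3*sin(3*u/2 + pi/6))/12

A first test for any G(u): its u-derivative must equal the given G'(u).
A general antiderivative is 5*sqrt(2*u**4/3 + 3*u**2 + 1)/4 + 5*sin(3*u/2 + pi/6)/4 + C.
The condition gives C = 5*sin(pi/6 + 3/2)/4 + 5*sqrt(42)/12 - (5*sin(pi/6 + 3/2)/4 + 5*sqrt(42)/12) = 0.
So G(u) = 5*(sqrt(3)*sqrt(2*u**4 + 9*u**2 + 3) + 3*sin(3*u/2 + pi/6))/12.
Check: d/du[5*(sqrt(3)*sqrt(2*u**4 + 9*u**2 + 3) + 3*sin(3*u/2 + pi/6))/12] = (40*sqrt(3)*u**3 + 90*sqrt(3)*u + 45*sqrt(2*u**4 + 9*u**2 + 3)*cos(3*u/2 + pi/6))/(24*sqrt(2*u**4 + 9*u**2 + 3)), which equals G'(u).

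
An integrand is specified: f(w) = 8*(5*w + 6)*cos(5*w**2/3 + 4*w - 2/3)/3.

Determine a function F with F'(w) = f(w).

An antiderivative is F(w) = 4*sin(5*w**2/3 + 4*w - 2/3).

f matches the chain-rule pattern g'(h)*h' with inner function h(w) = 5*w**2/3 + 4*w - 2/3; substituting u = h(w) collapses the integral.
Check: d/dw[4*sin(5*w**2/3 + 4*w - 2/3)] = 40*w*cos(5*w**2/3 + 4*w - 2/3)/3 + 16*cos(5*w**2/3 + 4*w - 2/3), which equals f(w).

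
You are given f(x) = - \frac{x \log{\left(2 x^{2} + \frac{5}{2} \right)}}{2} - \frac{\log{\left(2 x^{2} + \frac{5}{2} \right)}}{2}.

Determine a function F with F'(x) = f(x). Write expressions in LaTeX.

Integrate term by term and add the pieces.
Check: d/dx[\frac{4 x^{2} + 4 x \left(- x - 2\right) \log{\left(2 x^{2} + \frac{5}{2} \right)} + 16 x - 5 \log{\left(x^{2} + \frac{5}{4} \right)} - 8 \sqrt{5} \operatorname{atan}{\left(\frac{2 \sqrt{5} x}{5} \right)}}{16}] = - \frac{x \log{\left(2 x^{2} + \frac{5}{2} \right)}}{2} - \frac{\log{\left(2 x^{2} + \frac{5}{2} \right)}}{2} = f(x).

An antiderivative is F(x) = \frac{4 x^{2} + 4 x \left(- x - 2\right) \log{\left(2 x^{2} + \frac{5}{2} \right)} + 16 x - 5 \log{\left(x^{2} + \frac{5}{4} \right)} - 8 \sqrt{5} \operatorname{atan}{\left(\frac{2 \sqrt{5} x}{5} \right)}}{16}.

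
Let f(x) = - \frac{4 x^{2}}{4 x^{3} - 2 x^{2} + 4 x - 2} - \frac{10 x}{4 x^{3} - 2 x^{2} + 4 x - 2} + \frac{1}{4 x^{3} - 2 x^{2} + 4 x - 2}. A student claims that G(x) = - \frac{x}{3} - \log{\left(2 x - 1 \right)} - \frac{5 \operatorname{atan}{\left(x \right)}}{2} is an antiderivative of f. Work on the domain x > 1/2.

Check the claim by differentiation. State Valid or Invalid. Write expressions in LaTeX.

d/dx[G] = \frac{- 4 x^{3} - 10 x^{2} - 34 x + 5}{12 x^{3} - 6 x^{2} + 12 x - 6}
d/dx[G] - f(x) = - \frac{1}{3} != 0.

Invalid: d/dx[G] - f = - \frac{1}{3}, which is not 0.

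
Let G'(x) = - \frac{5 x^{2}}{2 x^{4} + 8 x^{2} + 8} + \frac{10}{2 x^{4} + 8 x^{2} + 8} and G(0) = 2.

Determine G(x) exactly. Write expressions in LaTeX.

G(x) = \frac{5 x}{2 x^{2} + 4} + 2

G'(x) has the shape u'v + uv' for u = 5 x and v = \frac{1}{2 x^{2} + 4} — it is the derivative of the product u*v.
A general antiderivative is \frac{5 x}{2 x^{2} + 4} + C.
The condition gives C = 2 - (0) = 2.
So G(x) = \frac{5 x}{2 x^{2} + 4} + 2.
Check: d/dx[\frac{5 x}{2 x^{2} + 4} + 2] = \frac{10 - 5 x^{2}}{2 x^{4} + 8 x^{2} + 8}, which equals G'(x).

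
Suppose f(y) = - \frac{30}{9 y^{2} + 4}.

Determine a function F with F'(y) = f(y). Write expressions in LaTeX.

Whatever form F(y) takes, F'(y) = f(y) is non-negotiable.
Check: d/dy[- 5 \operatorname{atan}{\left(\frac{3 y}{2} \right)}] = - \frac{30}{9 y^{2} + 4} = f(y).

An antiderivative is F(y) = - 5 \operatorname{atan}{\left(\frac{3 y}{2} \right)}.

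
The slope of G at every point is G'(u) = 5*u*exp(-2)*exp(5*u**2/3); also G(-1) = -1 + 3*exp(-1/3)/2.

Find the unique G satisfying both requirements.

The substitution w = 5*u**2/3 - 2 works: G'(u) is exactly (dG/dw)*(dw/du) for that inner function.
A general antiderivative is 3*exp(5*u**2/3 - 2)/2 + C.
The condition gives C = -1 + 3*exp(-1/3)/2 - (3*exp(-1/3)/2) = -1.
So G(u) = 3*exp(5*u**2/3 - 2)/2 - 1.
Check: d/du[3*exp(5*u**2/3 - 2)/2 - 1] = 5*u*exp(-2)*exp(5*u**2/3) = G'(u).

G(u) = 3*exp(5*u**2/3 - 2)/2 - 1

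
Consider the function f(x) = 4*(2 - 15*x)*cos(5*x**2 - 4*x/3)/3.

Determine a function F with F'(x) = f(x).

f matches the chain-rule pattern g'(h)*h' with inner function h(x) = 5*x**2 - 4*x/3; substituting u = h(x) collapses the integral.
Check: d/dx[-2*sin(5*x**2 - 4*x/3)] = -20*x*cos(5*x**2 - 4*x/3) + 8*cos(5*x**2 - 4*x/3)/3, which equals f(x).

An antiderivative is F(x) = -2*sin(5*x**2 - 4*x/3).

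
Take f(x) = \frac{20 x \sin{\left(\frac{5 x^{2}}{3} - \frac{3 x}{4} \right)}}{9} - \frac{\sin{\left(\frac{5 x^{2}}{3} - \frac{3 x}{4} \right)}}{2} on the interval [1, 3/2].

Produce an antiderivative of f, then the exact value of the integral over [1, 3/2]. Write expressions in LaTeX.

Antiderivative: F(x) = - \frac{2 \cos{\left(\frac{5 x^{2}}{3} - \frac{3 x}{4} \right)}}{3}; value = \frac{2 \cos{\left(\frac{11}{12} \right)}}{3} - \frac{2 \cos{\left(\frac{21}{8} \right)}}{3}

f matches the chain-rule pattern g'(h)*h' with inner function h(x) = \frac{5 x^{2}}{3} - \frac{3 x}{4}; substituting u = h(x) collapses the integral.
F(x) = - \frac{2 \cos{\left(\frac{5 x^{2}}{3} - \frac{3 x}{4} \right)}}{3} is an antiderivative of f.
Check: d/dx[- \frac{2 \cos{\left(\frac{5 x^{2}}{3} - \frac{3 x}{4} \right)}}{3}] = \frac{20 x \sin{\left(\frac{5 x^{2}}{3} - \frac{3 x}{4} \right)}}{9} - \frac{\sin{\left(\frac{5 x^{2}}{3} - \frac{3 x}{4} \right)}}{2} = f(x).
F(3/2) = - \frac{2 \cos{\left(\frac{21}{8} \right)}}{3}; F(1) = - \frac{2 \cos{\left(\frac{11}{12} \right)}}{3}.
Integral = F(3/2) - F(1) = \frac{2 \cos{\left(\frac{11}{12} \right)}}{3} - \frac{2 \cos{\left(\frac{21}{8} \right)}}{3}.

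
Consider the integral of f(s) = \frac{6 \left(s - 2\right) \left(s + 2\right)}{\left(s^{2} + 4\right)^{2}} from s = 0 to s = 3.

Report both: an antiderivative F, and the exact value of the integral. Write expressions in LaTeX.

Antiderivative: F(s) = - \frac{6 s}{s^{2} + 4}; value = - \frac{18}{13}

f has the shape u'v + uv' for u = - 3 s and v = \frac{1}{\frac{s^{2}}{2} + 2} — it is the derivative of the product u*v.
F(s) = - \frac{6 s}{s^{2} + 4} is an antiderivative of f.
Check: d/ds[- \frac{6 s}{s^{2} + 4}] = \frac{6 s^{2} - 24}{s^{4} + 8 s^{2} + 16}, which equals f(s).
F(3) = - \frac{18}{13}; F(0) = 0.
Integral = F(3) - F(0) = - \frac{18}{13}.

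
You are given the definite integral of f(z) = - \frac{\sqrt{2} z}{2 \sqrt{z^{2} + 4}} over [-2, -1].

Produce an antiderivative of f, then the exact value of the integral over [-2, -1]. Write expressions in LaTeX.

The substitution u = \frac{z^{2}}{2} + 2 works: f is exactly (dF/du)*(du/dz) for that inner function.
F(z) = - \sqrt{\frac{z^{2}}{2} + 2} is an antiderivative of f.
Check: d/dz[- \sqrt{\frac{z^{2}}{2} + 2}] = - \frac{\sqrt{2} z}{2 \sqrt{z^{2} + 4}} = f(z).
F(-1) = - \frac{\sqrt{10}}{2}; F(-2) = -2.
Integral = F(-1) - F(-2) = 2 - \frac{\sqrt{10}}{2}.

Antiderivative: F(z) = - \sqrt{\frac{z^{2}}{2} + 2}; value = 2 - \frac{\sqrt{10}}{2}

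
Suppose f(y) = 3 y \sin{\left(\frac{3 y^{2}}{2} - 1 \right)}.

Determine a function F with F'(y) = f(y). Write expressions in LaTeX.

An antiderivative is F(y) = - \cos{\left(\frac{3 y^{2}}{2} - 1 \right)}.

The substitution u = \frac{3 y^{2}}{2} - 1 works: f is exactly (dF/du)*(du/dy) for that inner function.
Check: d/dy[- \cos{\left(\frac{3 y^{2}}{2} - 1 \right)}] = 3 y \sin{\left(\frac{3 y^{2}}{2} - 1 \right)} = f(y).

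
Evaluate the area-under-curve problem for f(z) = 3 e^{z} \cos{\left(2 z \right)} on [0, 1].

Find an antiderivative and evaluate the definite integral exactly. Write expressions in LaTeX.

Differentiate the proposed F(z) back; it has to land on f(z) exactly.
F(z) = \frac{3 \left(2 \sin{\left(2 z \right)} + \cos{\left(2 z \right)}\right) e^{z}}{5} is an antiderivative of f.
Check: d/dz[\frac{3 \left(2 \sin{\left(2 z \right)} + \cos{\left(2 z \right)}\right) e^{z}}{5}] = 3 e^{z} \cos{\left(2 z \right)} = f(z).
F(1) = \frac{3 e \cos{\left(2 \right)}}{5} + \frac{6 e \sin{\left(2 \right)}}{5}; F(0) = \frac{3}{5}.
Integral = F(1) - F(0) = \frac{3 e \cos{\left(2 \right)}}{5} - \frac{3}{5} + \frac{6 e \sin{\left(2 \right)}}{5}.

Antiderivative: F(z) = \frac{3 \left(2 \sin{\left(2 z \right)} + \cos{\left(2 z \right)}\right) e^{z}}{5}; value = \frac{3 e \cos{\left(2 \right)}}{5} - \frac{3}{5} + \frac{6 e \sin{\left(2 \right)}}{5}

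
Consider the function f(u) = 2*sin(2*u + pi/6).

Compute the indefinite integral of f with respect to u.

F(u) = -cos(2*u + pi/6) + C

Since d/du undoes antidifferentiation here, F'(u) = f(u) is required of F(u).
Check: d/du[-cos(2*u + pi/6)] = 2*sin(2*u + pi/6) = f(u).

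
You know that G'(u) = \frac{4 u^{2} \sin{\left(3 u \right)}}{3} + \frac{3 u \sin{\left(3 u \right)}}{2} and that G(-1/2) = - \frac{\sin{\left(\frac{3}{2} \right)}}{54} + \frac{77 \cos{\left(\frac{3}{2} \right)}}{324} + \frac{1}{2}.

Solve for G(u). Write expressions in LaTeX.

G(u) = \frac{- 72 u^{2} \cos{\left(3 u \right)} + 48 u \sin{\left(3 u \right)} - 81 u \cos{\left(3 u \right)} + 27 \sin{\left(3 u \right)} + 16 \cos{\left(3 u \right)} + 81}{162}

Integrate term by term and add the pieces.
A general antiderivative is - \frac{4 u^{2} \cos{\left(3 u \right)}}{9} + \frac{8 u \sin{\left(3 u \right)}}{27} - \frac{u \cos{\left(3 u \right)}}{2} + \frac{\sin{\left(3 u \right)}}{6} + \frac{8 \cos{\left(3 u \right)}}{81} + C.
The condition gives C = - \frac{\sin{\left(\frac{3}{2} \right)}}{54} + \frac{77 \cos{\left(\frac{3}{2} \right)}}{324} + \frac{1}{2} - (- \frac{\sin{\left(\frac{3}{2} \right)}}{54} + \frac{77 \cos{\left(\frac{3}{2} \right)}}{324}) = \frac{1}{2}.
So G(u) = \frac{- 72 u^{2} \cos{\left(3 u \right)} + 48 u \sin{\left(3 u \right)} - 81 u \cos{\left(3 u \right)} + 27 \sin{\left(3 u \right)} + 16 \cos{\left(3 u \right)} + 81}{162}.
Check: d/du[\frac{- 72 u^{2} \cos{\left(3 u \right)} + 48 u \sin{\left(3 u \right)} - 81 u \cos{\left(3 u \right)} + 27 \sin{\left(3 u \right)} + 16 \cos{\left(3 u \right)} + 81}{162}] = \frac{4 u^{2} \sin{\left(3 u \right)}}{3} + \frac{3 u \sin{\left(3 u \right)}}{2} = G'(u).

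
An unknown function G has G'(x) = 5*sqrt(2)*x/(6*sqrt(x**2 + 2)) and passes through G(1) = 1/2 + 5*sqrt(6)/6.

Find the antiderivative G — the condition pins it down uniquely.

The substitution u = x**2/2 + 1 works: G'(x) is exactly (dG/du)*(du/dx) for that inner function.
A general antiderivative is 5*sqrt(x**2/2 + 1)/3 + C.
The condition gives C = 1/2 + 5*sqrt(6)/6 - (5*sqrt(6)/6) = 1/2.
So G(x) = sqrt(2)*(10*sqrt(x**2 + 2) + 3*sqrt(2))/12.
Check: d/dx[sqrt(2)*(10*sqrt(x**2 + 2) + 3*sqrt(2))/12] = 5*sqrt(2)*x/(6*sqrt(x**2 + 2)) = G'(x).

G(x) = sqrt(2)*(10*sqrt(x**2 + 2) + 3*sqrt(2))/12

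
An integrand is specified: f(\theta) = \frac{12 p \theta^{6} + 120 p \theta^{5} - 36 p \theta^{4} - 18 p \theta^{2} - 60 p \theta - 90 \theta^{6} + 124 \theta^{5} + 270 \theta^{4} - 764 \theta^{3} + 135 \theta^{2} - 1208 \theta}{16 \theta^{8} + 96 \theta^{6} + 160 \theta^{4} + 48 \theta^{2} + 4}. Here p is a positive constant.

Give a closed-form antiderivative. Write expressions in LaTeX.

Whatever form F(\theta) takes, F'(\theta) = f(\theta) is non-negotiable.
Check: d/d\theta[\frac{\left(\theta + 5\right) \left(- \frac{p \theta^{2}}{2} + \frac{3 \theta^{3}}{4} - \frac{\theta}{3} + \frac{5}{3}\right)}{\frac{2 \theta^{4}}{3} + 2 \theta^{2} + \frac{1}{3}}] = \frac{12 p \theta^{6} + 120 p \theta^{5} - 36 p \theta^{4} - 18 p \theta^{2} - 60 p \theta - 90 \theta^{6} + 124 \theta^{5} + 270 \theta^{4} - 764 \theta^{3} + 135 \theta^{2} - 1208 \theta}{16 \theta^{8} + 96 \theta^{6} + 160 \theta^{4} + 48 \theta^{2} + 4} = f(\theta).

An antiderivative is F(\theta) = \frac{\left(\theta + 5\right) \left(- \frac{p \theta^{2}}{2} + \frac{3 \theta^{3}}{4} - \frac{\theta}{3} + \frac{5}{3}\right)}{\frac{2 \theta^{4}}{3} + 2 \theta^{2} + \frac{1}{3}}.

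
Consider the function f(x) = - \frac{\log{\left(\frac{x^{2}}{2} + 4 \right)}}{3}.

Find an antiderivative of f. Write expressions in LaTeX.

An antiderivative is F(x) = - \frac{x \log{\left(\frac{x^{2}}{2} + 4 \right)}}{3} + \frac{2 x}{3} - \frac{4 \sqrt{2} \operatorname{atan}{\left(\frac{\sqrt{2} x}{4} \right)}}{3}.

For F(x) to be correct the identity F'(x) - f(x) = 0 must hold.
Check: d/dx[- \frac{x \log{\left(\frac{x^{2}}{2} + 4 \right)}}{3} + \frac{2 x}{3} - \frac{4 \sqrt{2} \operatorname{atan}{\left(\frac{\sqrt{2} x}{4} \right)}}{3}] = - \frac{\log{\left(\frac{x^{2}}{2} + 4 \right)}}{3} = f(x).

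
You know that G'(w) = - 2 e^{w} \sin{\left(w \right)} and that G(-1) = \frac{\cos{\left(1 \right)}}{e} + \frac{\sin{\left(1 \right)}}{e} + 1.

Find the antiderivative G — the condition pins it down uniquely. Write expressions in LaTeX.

Any candidate G(w) must reproduce the stated G'(w) exactly.
A general antiderivative is - e^{w} \sin{\left(w \right)} + e^{w} \cos{\left(w \right)} + C.
The condition gives C = \frac{\cos{\left(1 \right)}}{e} + \frac{\sin{\left(1 \right)}}{e} + 1 - (\frac{\cos{\left(1 \right)}}{e} + \frac{\sin{\left(1 \right)}}{e}) = 1.
So G(w) = - e^{w} \sin{\left(w \right)} + e^{w} \cos{\left(w \right)} + 1.
Check: d/dw[- e^{w} \sin{\left(w \right)} + e^{w} \cos{\left(w \right)} + 1] = - 2 e^{w} \sin{\left(w \right)} = G'(w).

G(w) = - e^{w} \sin{\left(w \right)} + e^{w} \cos{\left(w \right)} + 1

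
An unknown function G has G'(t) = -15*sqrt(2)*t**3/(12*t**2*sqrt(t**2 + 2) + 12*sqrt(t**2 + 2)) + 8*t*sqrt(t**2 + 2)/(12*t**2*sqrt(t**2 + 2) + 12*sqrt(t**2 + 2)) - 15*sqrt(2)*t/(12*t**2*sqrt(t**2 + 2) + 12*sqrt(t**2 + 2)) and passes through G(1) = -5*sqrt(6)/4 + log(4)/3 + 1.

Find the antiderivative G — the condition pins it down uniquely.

G(t) = -5*sqrt(t**2/2 + 1)/2 + log(2*t**2 + 2)/3 + 1

The integrand splits into summands that can be handled one at a time.
A general antiderivative is -5*sqrt(t**2/2 + 1)/2 + log(2*t**2 + 2)/3 + C.
The condition gives C = -5*sqrt(6)/4 + log(4)/3 + 1 - (-5*sqrt(6)/4 + log(4)/3) = 1.
So G(t) = -5*sqrt(t**2/2 + 1)/2 + log(2*t**2 + 2)/3 + 1.
Check: d/dt[-5*sqrt(t**2/2 + 1)/2 + log(2*t**2 + 2)/3 + 1] = (-15*sqrt(2)*t**3 + 8*t*sqrt(t**2 + 2) - 15*sqrt(2)*t)/(12*t**2*sqrt(t**2 + 2) + 12*sqrt(t**2 + 2)), which equals G'(t).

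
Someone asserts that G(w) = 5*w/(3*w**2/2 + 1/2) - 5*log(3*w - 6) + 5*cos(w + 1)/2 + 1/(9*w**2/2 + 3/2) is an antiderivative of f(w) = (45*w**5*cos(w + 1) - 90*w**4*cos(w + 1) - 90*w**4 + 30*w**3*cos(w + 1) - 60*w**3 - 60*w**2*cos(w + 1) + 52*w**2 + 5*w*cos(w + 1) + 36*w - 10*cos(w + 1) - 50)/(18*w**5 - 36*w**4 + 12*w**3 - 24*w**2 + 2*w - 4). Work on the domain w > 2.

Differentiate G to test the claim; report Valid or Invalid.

Invalid: d/dw[G] - f = -5*sin(w + 1)/2 - 5*cos(w + 1)/2, which is not 0.

d/dw[G] = (-45*w**5*sin(w + 1) + 90*w**4*sin(w + 1) - 90*w**4 - 30*w**3*sin(w + 1) - 60*w**3 + 60*w**2*sin(w + 1) + 52*w**2 - 5*w*sin(w + 1) + 36*w + 10*sin(w + 1) - 50)/(18*w**5 - 36*w**4 + 12*w**3 - 24*w**2 + 2*w - 4)
d/dw[G] - f(w) = -5*sin(w + 1)/2 - 5*cos(w + 1)/2 != 0.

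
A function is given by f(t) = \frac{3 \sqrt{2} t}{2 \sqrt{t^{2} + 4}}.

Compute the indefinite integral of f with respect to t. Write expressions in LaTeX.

F(t) = 3 \sqrt{\frac{t^{2}}{2} + 2} + C

f matches the chain-rule pattern g'(h)*h' with inner function h(t) = \frac{t^{2}}{2} + 2; substituting u = h(t) collapses the integral.
Check: d/dt[3 \sqrt{\frac{t^{2}}{2} + 2}] = \frac{3 \sqrt{2} t}{2 \sqrt{t^{2} + 4}} = f(t).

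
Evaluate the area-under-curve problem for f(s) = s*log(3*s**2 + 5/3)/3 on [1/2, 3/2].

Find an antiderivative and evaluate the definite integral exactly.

Antiderivative: F(s) = (9*s**2*log(3*s**2 + 5/3) - 9*s**2 + 5*log(9*s**2 + 5))/54; value = -1/3 - 5*log(29/4)/54 - log(29/12)/24 + 5*log(101/4)/54 + 3*log(101/12)/8

For F(s) to be correct the identity F'(s) - f(s) = 0 must hold.
F(s) = (9*s**2*log(3*s**2 + 5/3) - 9*s**2 + 5*log(9*s**2 + 5))/54 is an antiderivative of f.
Check: d/ds[(9*s**2*log(3*s**2 + 5/3) - 9*s**2 + 5*log(9*s**2 + 5))/54] = s*log(3*s**2 + 5/3)/3 = f(s).
F(3/2) = -3/8 + 5*log(101/4)/54 + 3*log(101/12)/8; F(1/2) = -1/24 + log(29/12)/24 + 5*log(29/4)/54.
Integral = F(3/2) - F(1/2) = -1/3 - 5*log(29/4)/54 - log(29/12)/24 + 5*log(101/4)/54 + 3*log(101/12)/8.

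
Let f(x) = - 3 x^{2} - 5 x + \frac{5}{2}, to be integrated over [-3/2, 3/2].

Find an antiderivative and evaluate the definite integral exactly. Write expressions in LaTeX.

The integrand splits into summands that can be handled one at a time.
F(x) = - x^{3} - \frac{5 x^{2}}{2} + \frac{5 x}{2} is an antiderivative of f.
Check: d/dx[- x^{3} - \frac{5 x^{2}}{2} + \frac{5 x}{2}] = - 3 x^{2} - 5 x + \frac{5}{2} = f(x).
F(3/2) = - \frac{21}{4}; F(-3/2) = -6.
Integral = F(3/2) - F(-3/2) = \frac{3}{4}.

Antiderivative: F(x) = - x^{3} - \frac{5 x^{2}}{2} + \frac{5 x}{2}; value = \frac{3}{4}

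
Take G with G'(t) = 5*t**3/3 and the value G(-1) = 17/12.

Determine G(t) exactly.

G(t) = (5*t**4 + 12)/12

Recover the given G'(t) by differentiating a candidate G(t); any mismatch rules it out.
A general antiderivative is 5*t**4/12 + C.
The condition gives C = 17/12 - (5/12) = 1.
So G(t) = (5*t**4 + 12)/12.
Check: d/dt[(5*t**4 + 12)/12] = 5*t**3/3 = G'(t).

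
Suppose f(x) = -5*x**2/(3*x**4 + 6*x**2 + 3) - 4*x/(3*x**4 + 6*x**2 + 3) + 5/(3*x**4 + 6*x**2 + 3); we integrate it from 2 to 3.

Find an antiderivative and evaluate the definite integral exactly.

Antiderivative: F(x) = 5*x/(3*x**2 + 3) + 2/(3*x**2 + 3); value = -7/30

Recognize the product-rule pattern: f = u'v + uv' with u = 1/(3*x**2 + 3), v = 5*x + 2, so integration by parts undoes it.
F(x) = 5*x/(3*x**2 + 3) + 2/(3*x**2 + 3) is an antiderivative of f.
Check: d/dx[5*x/(3*x**2 + 3) + 2/(3*x**2 + 3)] = (-5*x**2 - 4*x + 5)/(3*x**4 + 6*x**2 + 3), which equals f(x).
F(3) = 17/30; F(2) = 4/5.
Integral = F(3) - F(2) = -7/30.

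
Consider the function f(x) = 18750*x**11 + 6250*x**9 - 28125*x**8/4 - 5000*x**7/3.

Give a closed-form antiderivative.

Recognize the product-rule pattern: f = u'v + uv' with u = -625*x**8, v = -5*x**4/2 - x**2 + 5*x/4 + 1/3, so integration by parts undoes it.
Check: d/dx[625*x**8*(30*x**4 + 12*x**2 - 15*x - 4)/12] = 18750*x**11 + 6250*x**9 - 28125*x**8/4 - 5000*x**7/3 = f(x).

An antiderivative is F(x) = 625*x**8*(30*x**4 + 12*x**2 - 15*x - 4)/12.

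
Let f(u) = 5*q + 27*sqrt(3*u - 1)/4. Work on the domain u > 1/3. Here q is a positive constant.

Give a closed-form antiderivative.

An antiderivative F(u) passes only if d/du[F] lands on f(u) exactly.
Check: d/du[5*q*u + 9*u*sqrt(3*u - 1)/2 - 3*sqrt(3*u - 1)/2] = (20*q*sqrt(3*u - 1) + 81*u - 27)/(4*sqrt(3*u - 1)), which equals f(u).

An antiderivative is F(u) = 5*q*u + 9*u*sqrt(3*u - 1)/2 - 3*sqrt(3*u - 1)/2.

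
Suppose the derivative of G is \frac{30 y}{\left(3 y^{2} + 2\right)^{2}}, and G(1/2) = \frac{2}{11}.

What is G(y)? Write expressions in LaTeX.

G(y) = 2 - \frac{5}{3 y^{2} + 2}

The substitution u = \frac{3 y^{2}}{2} + 1 works: G'(y) is exactly (dG/du)*(du/dy) for that inner function.
A general antiderivative is - \frac{5}{2 \left(\frac{3 y^{2}}{2} + 1\right)} + C.
The condition gives C = \frac{2}{11} - (- \frac{20}{11}) = 2.
So G(y) = 2 - \frac{5}{3 y^{2} + 2}.
Check: d/dy[2 - \frac{5}{3 y^{2} + 2}] = \frac{30 y}{9 y^{4} + 12 y^{2} + 4}, which equals G'(y).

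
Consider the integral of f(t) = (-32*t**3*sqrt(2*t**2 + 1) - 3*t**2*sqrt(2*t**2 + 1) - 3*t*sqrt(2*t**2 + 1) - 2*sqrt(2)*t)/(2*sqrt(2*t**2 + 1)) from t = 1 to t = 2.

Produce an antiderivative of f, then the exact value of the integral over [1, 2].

A first test for any F(t): its t-derivative must equal f(t) identically.
F(t) = -(16*t**4 + 2*t**3 + 3*t**2 + 2*sqrt(2)*sqrt(2*t**2 + 1) - 8)/4 is an antiderivative of f.
Check: d/dt[-(16*t**4 + 2*t**3 + 3*t**2 + 2*sqrt(2)*sqrt(2*t**2 + 1) - 8)/4] = (-32*t**3*sqrt(2*t**2 + 1) - 3*t**2*sqrt(2*t**2 + 1) - 3*t*sqrt(2*t**2 + 1) - 2*sqrt(2)*t)/(2*sqrt(2*t**2 + 1)) = f(t).
F(2) = -69 - 3*sqrt(2)/2; F(1) = -13/4 - sqrt(6)/2.
Integral = F(2) - F(1) = -263/4 - 3*sqrt(2)/2 + sqrt(6)/2.

Antiderivative: F(t) = -(16*t**4 + 2*t**3 + 3*t**2 + 2*sqrt(2)*sqrt(2*t**2 + 1) - 8)/4; value = -263/4 - 3*sqrt(2)/2 + sqrt(6)/2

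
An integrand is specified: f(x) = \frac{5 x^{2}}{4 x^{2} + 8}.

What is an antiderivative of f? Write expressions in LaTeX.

An antiderivative is F(x) = \frac{5 x}{4} - \frac{5 \sqrt{2} \operatorname{atan}{\left(\frac{\sqrt{2} x}{2} \right)}}{4}.

For F(x) to be correct the identity F'(x) - f(x) = 0 must hold.
Check: d/dx[\frac{5 x}{4} - \frac{5 \sqrt{2} \operatorname{atan}{\left(\frac{\sqrt{2} x}{2} \right)}}{4}] = \frac{5 x^{2}}{4 x^{2} + 8} = f(x).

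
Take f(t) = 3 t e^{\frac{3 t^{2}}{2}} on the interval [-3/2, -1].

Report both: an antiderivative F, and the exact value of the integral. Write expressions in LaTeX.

f matches the chain-rule pattern g'(h)*h' with inner function h(t) = \frac{3 t^{2}}{2}; substituting u = h(t) collapses the integral.
F(t) = e^{\frac{3 t^{2}}{2}} is an antiderivative of f.
Check: d/dt[e^{\frac{3 t^{2}}{2}}] = 3 t e^{\frac{3 t^{2}}{2}} = f(t).
F(-1) = e^{\frac{3}{2}}; F(-3/2) = e^{\frac{27}{8}}.
Integral = F(-1) - F(-3/2) = - e^{\frac{27}{8}} + e^{\frac{3}{2}}.

Antiderivative: F(t) = e^{\frac{3 t^{2}}{2}}; value = - e^{\frac{27}{8}} + e^{\frac{3}{2}}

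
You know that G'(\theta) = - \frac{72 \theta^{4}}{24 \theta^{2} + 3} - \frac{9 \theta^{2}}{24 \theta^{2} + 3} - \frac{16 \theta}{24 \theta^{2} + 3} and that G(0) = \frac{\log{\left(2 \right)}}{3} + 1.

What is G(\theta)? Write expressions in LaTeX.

Integrate term by term and add the pieces.
A general antiderivative is - \theta^{3} - \frac{\log{\left(4 \theta^{2} + \frac{1}{2} \right)}}{3} + C.
The condition gives C = \frac{\log{\left(2 \right)}}{3} + 1 - (\frac{\log{\left(2 \right)}}{3}) = 1.
So G(\theta) = - \frac{3 \theta^{3} + \log{\left(4 \theta^{2} + \frac{1}{2} \right)} - 3}{3}.
Check: d/d\theta[- \frac{3 \theta^{3} + \log{\left(4 \theta^{2} + \frac{1}{2} \right)} - 3}{3}] = \frac{- 72 \theta^{4} - 9 \theta^{2} - 16 \theta}{24 \theta^{2} + 3}, which equals G'(\theta).

G(\theta) = - \frac{3 \theta^{3} + \log{\left(4 \theta^{2} + \frac{1}{2} \right)} - 3}{3}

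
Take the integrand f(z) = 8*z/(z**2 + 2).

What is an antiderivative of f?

f matches the chain-rule pattern g'(h)*h' with inner function h(z) = 2*z**2 + 4; substituting u = h(z) collapses the integral.
Check: d/dz[4*log(2*z**2 + 4)] = 8*z/(z**2 + 2) = f(z).

An antiderivative is F(z) = 4*log(2*z**2 + 4).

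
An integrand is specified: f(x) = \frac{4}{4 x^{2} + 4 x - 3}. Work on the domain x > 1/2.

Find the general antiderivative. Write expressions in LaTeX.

Factor the denominator (\left(2 x - 1\right) \left(2 x + 3\right)) and decompose: f = - \frac{1}{2 x + 3} + \frac{1}{2 x - 1}; each piece integrates to a log, atan, or power term.
Check: d/dx[\frac{\log{\left(x - \frac{1}{2} \right)}}{2} - \frac{\log{\left(x + \frac{3}{2} \right)}}{2}] = \frac{4}{4 x^{2} + 4 x - 3} = f(x).

F(x) = \frac{\log{\left(x - \frac{1}{2} \right)}}{2} - \frac{\log{\left(x + \frac{3}{2} \right)}}{2} + C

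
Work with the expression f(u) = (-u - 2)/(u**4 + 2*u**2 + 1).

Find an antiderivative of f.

A first test for any F(u): its u-derivative must equal f(u) identically.
Check: d/du[-2*u/(2*u**2 + 2) - atan(u) + 1/(2*u**2 + 2)] = (-u - 2)/(u**4 + 2*u**2 + 1) = f(u).

An antiderivative is F(u) = -2*u/(2*u**2 + 2) - atan(u) + 1/(2*u**2 + 2).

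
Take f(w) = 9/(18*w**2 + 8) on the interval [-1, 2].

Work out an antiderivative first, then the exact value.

A candidate is checked by its d/dw: the result must match f(w).
F(w) = 3*atan(3*w/2)/4 is an antiderivative of f.
Check: d/dw[3*atan(3*w/2)/4] = 9/(18*w**2 + 8) = f(w).
F(2) = 3*atan(3)/4; F(-1) = -3*atan(3/2)/4.
Integral = F(2) - F(-1) = 3*atan(3/2)/4 + 3*atan(3)/4.

Antiderivative: F(w) = 3*atan(3*w/2)/4; value = 3*atan(3/2)/4 + 3*atan(3)/4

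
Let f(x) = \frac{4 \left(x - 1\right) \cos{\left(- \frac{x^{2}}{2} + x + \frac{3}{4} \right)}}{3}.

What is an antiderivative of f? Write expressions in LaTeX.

An antiderivative is F(x) = - \frac{4 \sin{\left(- \frac{x^{2}}{2} + x + \frac{3}{4} \right)}}{3}.

The substitution u = - \frac{x^{2}}{2} + x + \frac{3}{4} works: f is exactly (dF/du)*(du/dx) for that inner function.
Check: d/dx[- \frac{4 \sin{\left(- \frac{x^{2}}{2} + x + \frac{3}{4} \right)}}{3}] = \frac{4 x \cos{\left(- \frac{x^{2}}{2} + x + \frac{3}{4} \right)}}{3} - \frac{4 \cos{\left(- \frac{x^{2}}{2} + x + \frac{3}{4} \right)}}{3}, which equals f(x).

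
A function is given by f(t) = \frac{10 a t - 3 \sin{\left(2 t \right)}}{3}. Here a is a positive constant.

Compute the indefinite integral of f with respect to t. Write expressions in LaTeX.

A first test for any F(t): its t-derivative must equal f(t) identically.
Check: d/dt[\frac{10 a t^{2} + 3 \cos{\left(2 t \right)}}{6}] = \frac{10 a t}{3} - \sin{\left(2 t \right)}, which equals f(t).

F(t) = \frac{10 a t^{2} + 3 \cos{\left(2 t \right)}}{6} + C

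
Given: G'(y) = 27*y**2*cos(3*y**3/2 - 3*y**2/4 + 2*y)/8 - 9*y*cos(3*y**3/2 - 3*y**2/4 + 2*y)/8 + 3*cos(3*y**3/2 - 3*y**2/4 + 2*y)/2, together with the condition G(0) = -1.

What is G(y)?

G(y) = 3*sin(3*y**3/2 - 3*y**2/4 + 2*y)/4 - 1

G'(y) matches the chain-rule pattern g'(h)*h' with inner function h(y) = 3*y**3/2 - 3*y**2/4 + 2*y; substituting u = h(y) collapses the integral.
A general antiderivative is 3*sin(3*y**3/2 - 3*y**2/4 + 2*y)/4 + C.
The condition gives C = -1 - (0) = -1.
So G(y) = 3*sin(3*y**3/2 - 3*y**2/4 + 2*y)/4 - 1.
Check: d/dy[3*sin(3*y**3/2 - 3*y**2/4 + 2*y)/4 - 1] = 27*y**2*cos(3*y**3/2 - 3*y**2/4 + 2*y)/8 - 9*y*cos(3*y**3/2 - 3*y**2/4 + 2*y)/8 + 3*cos(3*y**3/2 - 3*y**2/4 + 2*y)/2 = G'(y).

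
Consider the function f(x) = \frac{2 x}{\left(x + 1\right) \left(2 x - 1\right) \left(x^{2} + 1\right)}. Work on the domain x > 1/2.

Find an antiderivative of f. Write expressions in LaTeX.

The denominator factors as \left(x + 1\right) \left(2 x - 1\right) \left(x^{2} + 1\right); partial fractions split f into directly integrable pieces: - \frac{3 x - 1}{5 \left(x^{2} + 1\right)} + \frac{8}{15 \left(2 x - 1\right)} + \frac{1}{3 \left(x + 1\right)}.
Check: d/dx[\frac{4 \log{\left(x - \frac{1}{2} \right)}}{15} + \frac{\log{\left(x + 1 \right)}}{3} - \frac{3 \log{\left(x^{2} + 1 \right)}}{10} + \frac{\operatorname{atan}{\left(x \right)}}{5}] = \frac{2 x}{2 x^{4} + x^{3} + x^{2} + x - 1}, which equals f(x).

An antiderivative is F(x) = \frac{4 \log{\left(x - \frac{1}{2} \right)}}{15} + \frac{\log{\left(x + 1 \right)}}{3} - \frac{3 \log{\left(x^{2} + 1 \right)}}{10} + \frac{\operatorname{atan}{\left(x \right)}}{5}.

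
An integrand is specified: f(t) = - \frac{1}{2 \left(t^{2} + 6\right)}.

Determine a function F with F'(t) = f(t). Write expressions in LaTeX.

Differentiate the proposed F(t) back; it has to land on f(t) exactly.
Check: d/dt[- \frac{\sqrt{6} \operatorname{atan}{\left(\frac{\sqrt{6} t}{6} \right)}}{12}] = - \frac{1}{2 t^{2} + 12}, which equals f(t).

An antiderivative is F(t) = - \frac{\sqrt{6} \operatorname{atan}{\left(\frac{\sqrt{6} t}{6} \right)}}{12}.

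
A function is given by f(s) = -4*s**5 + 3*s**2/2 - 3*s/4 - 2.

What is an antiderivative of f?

The integrand splits into summands that can be handled one at a time.
Check: d/ds[-2*s**6/3 + s**3/2 - 3*s**2/8 - 2*s] = -4*s**5 + 3*s**2/2 - 3*s/4 - 2 = f(s).

An antiderivative is F(s) = -2*s**6/3 + s**3/2 - 3*s**2/8 - 2*s.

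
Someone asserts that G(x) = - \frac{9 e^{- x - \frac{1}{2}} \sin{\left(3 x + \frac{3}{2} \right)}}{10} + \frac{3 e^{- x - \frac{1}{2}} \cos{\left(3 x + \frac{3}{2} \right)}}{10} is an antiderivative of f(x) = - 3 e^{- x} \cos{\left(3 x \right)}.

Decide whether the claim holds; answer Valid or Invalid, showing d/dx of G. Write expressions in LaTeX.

d/dx[G] = - \frac{3 e^{- x} \cos{\left(3 x + \frac{3}{2} \right)}}{e^{\frac{1}{2}}}
d/dx[G] - f(x) = \frac{\left(3 e^{\frac{1}{2}} \cos{\left(3 x \right)} - 3 \cos{\left(3 x + \frac{3}{2} \right)}\right) e^{- x}}{e^{\frac{1}{2}}} != 0.

Invalid: d/dx[G] - f = \frac{\left(3 e^{\frac{1}{2}} \cos{\left(3 x \right)} - 3 \cos{\left(3 x + \frac{3}{2} \right)}\right) e^{- x}}{e^{\frac{1}{2}}}, which is not 0.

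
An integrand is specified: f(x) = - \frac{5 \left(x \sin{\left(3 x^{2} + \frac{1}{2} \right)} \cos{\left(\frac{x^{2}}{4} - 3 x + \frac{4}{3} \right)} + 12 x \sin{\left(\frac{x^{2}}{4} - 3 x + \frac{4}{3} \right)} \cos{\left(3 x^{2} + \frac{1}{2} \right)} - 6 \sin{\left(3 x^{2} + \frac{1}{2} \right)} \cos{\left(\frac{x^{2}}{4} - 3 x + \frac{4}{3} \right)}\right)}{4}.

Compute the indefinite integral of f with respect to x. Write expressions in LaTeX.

F(x) = - \frac{5 \sin{\left(3 x^{2} + \frac{1}{2} \right)} \sin{\left(\frac{x^{2}}{4} - 3 x + \frac{4}{3} \right)}}{2} + C

f has the shape u'v + uv' for u = - \frac{5 \sin{\left(3 x^{2} + \frac{1}{2} \right)}}{2} and v = \sin{\left(\frac{x^{2}}{4} - 3 x + \frac{4}{3} \right)} — it is the derivative of the product u*v.
Check: d/dx[- \frac{5 \sin{\left(3 x^{2} + \frac{1}{2} \right)} \sin{\left(\frac{x^{2}}{4} - 3 x + \frac{4}{3} \right)}}{2}] = - \frac{5 x \sin{\left(3 x^{2} + \frac{1}{2} \right)} \cos{\left(\frac{x^{2}}{4} - 3 x + \frac{4}{3} \right)}}{4} - 15 x \sin{\left(\frac{x^{2}}{4} - 3 x + \frac{4}{3} \right)} \cos{\left(3 x^{2} + \frac{1}{2} \right)} + \frac{15 \sin{\left(3 x^{2} + \frac{1}{2} \right)} \cos{\left(\frac{x^{2}}{4} - 3 x + \frac{4}{3} \right)}}{2}, which equals f(x).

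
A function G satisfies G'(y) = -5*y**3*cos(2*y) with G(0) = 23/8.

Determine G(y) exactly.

G(y) = (-20*y**3*sin(2*y) - 30*y**2*cos(2*y) + 30*y*sin(2*y) + 15*cos(2*y) + 8)/8

The proposed G(y) is checked by its d/dy: the result must match the given G'(y).
A general antiderivative is -5*y**3*sin(2*y)/2 - 15*y**2*cos(2*y)/4 + 15*y*sin(2*y)/4 + 15*cos(2*y)/8 + C.
The condition gives C = 23/8 - (15/8) = 1.
So G(y) = (-20*y**3*sin(2*y) - 30*y**2*cos(2*y) + 30*y*sin(2*y) + 15*cos(2*y) + 8)/8.
Check: d/dy[(-20*y**3*sin(2*y) - 30*y**2*cos(2*y) + 30*y*sin(2*y) + 15*cos(2*y) + 8)/8] = -5*y**3*cos(2*y) = G'(y).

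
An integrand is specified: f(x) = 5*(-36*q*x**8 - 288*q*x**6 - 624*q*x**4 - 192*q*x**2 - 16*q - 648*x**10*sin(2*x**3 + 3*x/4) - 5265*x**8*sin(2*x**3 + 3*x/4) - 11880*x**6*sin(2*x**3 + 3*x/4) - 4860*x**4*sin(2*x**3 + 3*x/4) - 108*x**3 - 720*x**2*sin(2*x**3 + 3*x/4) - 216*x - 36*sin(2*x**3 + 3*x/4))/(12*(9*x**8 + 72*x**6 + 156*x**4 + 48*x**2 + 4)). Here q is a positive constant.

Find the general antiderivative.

Whatever form F(x) takes, F'(x) = f(x) is non-negotiable.
Check: d/dx[(-60*q*x**5 - 240*q*x**3 - 40*q*x + 180*x**4*cos(2*x**3 + 3*x/4) + 720*x**2*cos(2*x**3 + 3*x/4) + 120*cos(2*x**3 + 3*x/4) + 45)/(36*x**4 + 144*x**2 + 24)] = (-180*q*x**8 - 1440*q*x**6 - 3120*q*x**4 - 960*q*x**2 - 80*q - 3240*x**10*sin(2*x**3 + 3*x/4) - 26325*x**8*sin(2*x**3 + 3*x/4) - 59400*x**6*sin(2*x**3 + 3*x/4) - 24300*x**4*sin(2*x**3 + 3*x/4) - 540*x**3 - 3600*x**2*sin(2*x**3 + 3*x/4) - 1080*x - 180*sin(2*x**3 + 3*x/4))/(108*x**8 + 864*x**6 + 1872*x**4 + 576*x**2 + 48), which equals f(x).

F(x) = (-60*q*x**5 - 240*q*x**3 - 40*q*x + 180*x**4*cos(2*x**3 + 3*x/4) + 720*x**2*cos(2*x**3 + 3*x/4) + 120*cos(2*x**3 + 3*x/4) + 45)/(36*x**4 + 144*x**2 + 24) + C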